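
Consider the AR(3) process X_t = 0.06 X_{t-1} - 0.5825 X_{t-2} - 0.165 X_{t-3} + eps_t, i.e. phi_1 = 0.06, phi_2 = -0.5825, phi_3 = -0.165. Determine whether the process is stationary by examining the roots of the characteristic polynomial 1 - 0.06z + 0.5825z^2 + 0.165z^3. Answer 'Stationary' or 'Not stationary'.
\text{Stationary}

The AR(p) characteristic polynomial is P(z) = 1 - 0.06z + 0.5825z^2 + 0.165z^3.
Stationarity requires all roots to lie outside the unit circle, i.e. |z| > 1 for every root.
Degree 3: look for a simple real root z0 first, then factor out (1 - z/z0) and solve the remaining quadratic.
Testing z0 = -4: P(-4) = 1 + (-0.06)(-4) + (0.5825)(-4)^2 + (0.165)(-4)^3
  = 1 + (0.24) + (9.32) + (-10.56) = 0.  So z_0 = -4 is a root, |z_0| = 4.
Divide out the factor (1 + 0.25 z) = (1 - z/z0) (since 1/z0 = -0.25):
  P(z) = (1 + 0.25 z)(1 + (-0.31) z + (0.66) z^2)
  [check: z-coef -0.31 - (-0.25) = -0.06; z^2-coef 0.66 - (-0.25)(-0.31) = 0.5825; z^3-coef -(-0.25)(0.66) = 0.165.]
Remaining roots from the quadratic factor 1 + (-0.31) z + (0.66) z^2:
  Set 1 + (-0.31) z + (0.66) z^2 = 0, i.e. a z^2 + b z + c = 0 with a = 0.66, b = -0.31, c = 1.
  Discriminant D = b^2 - 4ac = (-0.31)^2 - 4*(0.66)*1 = 0.0961 - (2.64) = -2.5439.
  D < 0, so the roots are the complex-conjugate pair z = (-b +/- i sqrt(-D)) / (2a) = 0.2348 +/- 1.2083i.
  For a conjugate pair |z|^2 = z * conj(z) = (product of roots) = c/a = 1/(0.66) = 1.515152, so |z| = sqrt(1.515152) = 1.2309 for both roots.
Moduli of all roots: 4.0000, 1.2309, 1.2309.
All moduli strictly greater than 1? Yes.
Verdict: Stationary.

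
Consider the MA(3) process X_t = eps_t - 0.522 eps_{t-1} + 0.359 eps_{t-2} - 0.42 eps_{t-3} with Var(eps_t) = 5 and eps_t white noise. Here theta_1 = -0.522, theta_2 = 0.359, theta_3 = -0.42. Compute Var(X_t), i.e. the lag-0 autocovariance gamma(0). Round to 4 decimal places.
\gamma(0) = 7.8888

For an MA(q) process X_t = eps_t + sum_i theta_i eps_{t-i} with
Var(eps_t) = sigma^2, the variance is
  gamma(0) = sigma^2 * (1 + sum_i theta_i^2).
  sum_i theta_i^2 = (-0.522)^2 + (0.359)^2 + (-0.42)^2 = 0.272484 + 0.128881 + 0.1764 = 0.577765.
  gamma(0) = 5 * (1 + 0.577765) = 5 * 1.577765 = 7.888825, which rounds to 7.8888.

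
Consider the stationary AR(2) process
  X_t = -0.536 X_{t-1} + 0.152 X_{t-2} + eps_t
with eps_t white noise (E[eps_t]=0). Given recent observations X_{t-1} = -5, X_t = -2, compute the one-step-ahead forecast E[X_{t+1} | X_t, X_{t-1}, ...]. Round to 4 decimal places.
E[X_{t+1} \mid \mathcal F_t] = 0.3120

For an AR(p) model X_t = c + sum_i phi_i X_{t-i} + eps_t, the
one-step-ahead conditional mean is
  E[X_{t+1} | X_t, ...] = c + sum_i phi_i X_{t+1-i}.
Substitute known values:
  E[X_{t+1} | ...] = (-0.536) * (-2) + (0.152) * (-5)
                   = 0.3120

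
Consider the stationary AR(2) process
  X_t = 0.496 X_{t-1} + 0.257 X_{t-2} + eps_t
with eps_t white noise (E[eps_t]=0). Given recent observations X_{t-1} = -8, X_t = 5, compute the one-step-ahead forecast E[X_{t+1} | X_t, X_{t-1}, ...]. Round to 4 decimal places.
E[X_{t+1} \mid \mathcal F_t] = 0.4240

For an AR(p) model X_t = c + sum_i phi_i X_{t-i} + eps_t, the
one-step-ahead conditional mean is
  E[X_{t+1} | X_t, ...] = c + sum_i phi_i X_{t+1-i}.
Substitute known values:
  E[X_{t+1} | ...] = (0.496) * (5) + (0.257) * (-8)
                   = 0.4240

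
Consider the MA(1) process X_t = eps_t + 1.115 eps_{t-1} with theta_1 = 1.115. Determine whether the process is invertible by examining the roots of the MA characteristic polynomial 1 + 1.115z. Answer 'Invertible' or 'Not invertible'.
\text{Not invertible}

The MA(q) characteristic polynomial is P(z) = 1 + 1.115z.
Invertibility requires all roots to lie outside the unit circle, i.e. |z| > 1 for every root.
This is linear in z: 1 + (1.115) z = 0  =>  z = -1/(1.115) = -0.896861,  |z| = 0.896861.
Moduli of all roots: 0.8969.
All moduli strictly greater than 1? No.
Verdict: Not invertible.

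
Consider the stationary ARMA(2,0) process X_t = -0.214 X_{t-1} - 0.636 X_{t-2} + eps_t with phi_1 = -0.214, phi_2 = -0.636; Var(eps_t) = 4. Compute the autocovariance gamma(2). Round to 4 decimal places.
\gamma(2) = -4.1551

Multiply the model equation by X_{t-k} and take expectations. With theta_0 = psi_0 = 1 and psi_j the MA(infinity) weights, this gives
  gamma(k) - sum_i phi_i gamma(k-i) = c_k,
  c_k = sigma^2 * sum_{j=k..q} theta_j psi_{j-k}   (c_k = 0 for k > q),
using gamma(-m) = gamma(m).
Pure AR (q = 0): c_0 = sigma^2 = 4, c_k = 0 for k >= 1.
Equations for k = 0, 1, 2 (AR order 2, c_2 = 0):
  (E0) gamma(0) = phi_1 gamma(1) + phi_2 gamma(2) + c_0
  (E1) gamma(1) = phi_1 gamma(0) + phi_2 gamma(1) + c_1
  (E2) gamma(2) = phi_1 gamma(1) + phi_2 gamma(0)
From (E1): gamma(1) = A gamma(0) + B with
  A = phi_1 / (1 - phi_2) = -0.214 / 1.636 = -0.130807,   B = c_1 / (1 - phi_2) = 0 / 1.636 = 0.
Insert (E2) into (E0): gamma(0) (1 - phi_2^2) = phi_1 (1 + phi_2) gamma(1) + c_0.
  phi_1 (1 + phi_2) = (-0.214)(0.364) = -0.077896,   1 - phi_2^2 = 0.595504.
Replace gamma(1) by A gamma(0) + B and collect gamma(0):
  gamma(0) [0.595504 - (-0.077896)(-0.130807)] = c_0 = 4
  gamma(0) * 0.585315 = 4
  gamma(0) = 4 / 0.585315 = 6.833931.
  gamma(1) = A gamma(0) = (-0.130807)(6.833931) = -0.893925.
  gamma(2) = phi_1 gamma(1) + phi_2 gamma(0) = (-0.214)(-0.893925) + (-0.636)(6.833931) = -4.15508.
Therefore gamma(2) = -4.1551 (to 4 decimal places).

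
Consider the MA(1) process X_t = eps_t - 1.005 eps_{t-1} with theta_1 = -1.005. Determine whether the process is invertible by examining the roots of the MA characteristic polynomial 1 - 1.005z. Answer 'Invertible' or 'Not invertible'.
\text{Not invertible}

The MA(q) characteristic polynomial is P(z) = 1 - 1.005z.
Invertibility requires all roots to lie outside the unit circle, i.e. |z| > 1 for every root.
This is linear in z: 1 + (-1.005) z = 0  =>  z = -1/(-1.005) = 0.995025,  |z| = 0.995025.
Moduli of all roots: 0.9950.
All moduli strictly greater than 1? No.
Verdict: Not invertible.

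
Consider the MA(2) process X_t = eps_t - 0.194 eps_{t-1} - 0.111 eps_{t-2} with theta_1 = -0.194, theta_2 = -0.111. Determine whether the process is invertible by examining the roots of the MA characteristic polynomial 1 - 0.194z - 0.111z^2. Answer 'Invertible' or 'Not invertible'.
\text{Invertible}

The MA(q) characteristic polynomial is P(z) = 1 - 0.194z - 0.111z^2.
Invertibility requires all roots to lie outside the unit circle, i.e. |z| > 1 for every root.
Set 1 + (-0.194) z + (-0.111) z^2 = 0, i.e. a z^2 + b z + c = 0 with a = -0.111, b = -0.194, c = 1.
Discriminant D = b^2 - 4ac = (-0.194)^2 - 4*(-0.111)*1 = 0.037636 - (-0.444) = 0.481636.
D >= 0, so the roots are real: z = (-b +/- sqrt(D)) / (2a) = (0.194 +/- 0.694) / (-0.222).
  z_1 = (0.194 + 0.694) / (-0.222) = -4,   |z_1| = 4.
  z_2 = (0.194 - 0.694) / (-0.222) = 2.2523,   |z_2| = 2.2523.
Moduli of all roots: 4.0000, 2.2523.
All moduli strictly greater than 1? Yes.
Verdict: Invertible.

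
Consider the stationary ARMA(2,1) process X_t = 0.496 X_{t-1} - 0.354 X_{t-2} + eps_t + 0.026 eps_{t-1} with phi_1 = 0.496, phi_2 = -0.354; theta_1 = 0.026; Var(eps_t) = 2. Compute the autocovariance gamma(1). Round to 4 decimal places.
\gamma(1) = 1.0249

Multiply the model equation by X_{t-k} and take expectations. With theta_0 = psi_0 = 1 and psi_j the MA(infinity) weights, this gives
  gamma(k) - sum_i phi_i gamma(k-i) = c_k,
  c_k = sigma^2 * sum_{j=k..q} theta_j psi_{j-k}   (c_k = 0 for k > q),
using gamma(-m) = gamma(m).
psi-weights needed (psi_j = theta_j + sum_i phi_i psi_{j-i}):
  psi_1 = theta_1 + phi_1 = 0.026 + (0.496) = 0.522
Right-hand sides:
  c_0 = sigma^2 (1 + theta_1 psi_1) = 2 * (1 + (0.026)(0.522)) = 2 * 1.013572 = 2.027144
  c_1 = sigma^2 theta_1 = 2 * (0.026) = 0.052
  c_2 = 0
Equations for k = 0, 1, 2 (AR order 2, c_2 = 0):
  (E0) gamma(0) = phi_1 gamma(1) + phi_2 gamma(2) + c_0
  (E1) gamma(1) = phi_1 gamma(0) + phi_2 gamma(1) + c_1
  (E2) gamma(2) = phi_1 gamma(1) + phi_2 gamma(0)
From (E1): gamma(1) = A gamma(0) + B with
  A = phi_1 / (1 - phi_2) = 0.496 / 1.354 = 0.366322,   B = c_1 / (1 - phi_2) = 0.052 / 1.354 = 0.038405.
Insert (E2) into (E0): gamma(0) (1 - phi_2^2) = phi_1 (1 + phi_2) gamma(1) + c_0.
  phi_1 (1 + phi_2) = (0.496)(0.646) = 0.320416,   1 - phi_2^2 = 0.874684.
Replace gamma(1) by A gamma(0) + B and collect gamma(0):
  gamma(0) [0.874684 - (0.320416)(0.366322)] = (0.320416)(0.038405) + 2.027144
  gamma(0) * 0.757309 = 2.039449
  gamma(0) = 2.039449 / 0.757309 = 2.693023.
  gamma(1) = A gamma(0) + B = (0.366322)(2.693023) + (0.038405) = 1.024918.
Therefore gamma(1) = 1.0249 (to 4 decimal places).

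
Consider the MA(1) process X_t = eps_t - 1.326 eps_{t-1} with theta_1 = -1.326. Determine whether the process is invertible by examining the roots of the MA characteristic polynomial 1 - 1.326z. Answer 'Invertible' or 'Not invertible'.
\text{Not invertible}

The MA(q) characteristic polynomial is P(z) = 1 - 1.326z.
Invertibility requires all roots to lie outside the unit circle, i.e. |z| > 1 for every root.
This is linear in z: 1 + (-1.326) z = 0  =>  z = -1/(-1.326) = 0.754148,  |z| = 0.754148.
Moduli of all roots: 0.7541.
All moduli strictly greater than 1? No.
Verdict: Not invertible.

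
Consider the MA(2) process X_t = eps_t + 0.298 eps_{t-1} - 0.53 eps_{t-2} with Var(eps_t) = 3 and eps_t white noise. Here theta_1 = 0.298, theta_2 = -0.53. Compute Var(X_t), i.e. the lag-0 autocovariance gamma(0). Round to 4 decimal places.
\gamma(0) = 4.1091

For an MA(q) process X_t = eps_t + sum_i theta_i eps_{t-i} with
Var(eps_t) = sigma^2, the variance is
  gamma(0) = sigma^2 * (1 + sum_i theta_i^2).
  sum_i theta_i^2 = (0.298)^2 + (-0.53)^2 = 0.088804 + 0.2809 = 0.369704.
  gamma(0) = 3 * (1 + 0.369704) = 3 * 1.369704 = 4.109112, which rounds to 4.1091.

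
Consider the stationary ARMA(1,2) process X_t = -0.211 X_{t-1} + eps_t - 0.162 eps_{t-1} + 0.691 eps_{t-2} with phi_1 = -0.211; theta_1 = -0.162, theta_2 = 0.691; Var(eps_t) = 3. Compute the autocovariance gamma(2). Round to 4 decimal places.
\gamma(2) = 2.5737

Multiply the model equation by X_{t-k} and take expectations. With theta_0 = psi_0 = 1 and psi_j the MA(infinity) weights, this gives
  gamma(k) - sum_i phi_i gamma(k-i) = c_k,
  c_k = sigma^2 * sum_{j=k..q} theta_j psi_{j-k}   (c_k = 0 for k > q),
using gamma(-m) = gamma(m).
psi-weights needed (psi_j = theta_j + sum_i phi_i psi_{j-i}):
  psi_1 = theta_1 + phi_1 = -0.162 + (-0.211) = -0.373
  psi_2 = theta_2 + phi_1 psi_1 = 0.691 + (-0.211)(-0.373) = 0.769703
Right-hand sides:
  c_0 = sigma^2 (1 + theta_1 psi_1 + theta_2 psi_2) = 3 * (1 + (-0.162)(-0.373) + (0.691)(0.769703)) = 3 * 1.592291 = 4.776872
  c_1 = sigma^2 (theta_1 + theta_2 psi_1) = 3 * (-0.162 + (0.691)(-0.373)) = -1.259229
  c_2 = sigma^2 theta_2 = 3 * (0.691) = 2.073
Equations for k = 0 and k = 1 (AR order 1):
  gamma(0) = phi_1 gamma(1) + c_0
  gamma(1) = phi_1 gamma(0) + c_1
Substituting the second into the first: gamma(0) (1 - phi_1^2) = c_0 + phi_1 c_1, so
  gamma(0) = (c_0 + phi_1 c_1) / (1 - phi_1^2) = (4.776872 + (-0.211)(-1.259229)) / (1 - (-0.211)^2) = 5.04257 / 0.955479 = 5.277531.
  gamma(1) = phi_1 gamma(0) + c_1 = (-0.211)(5.277531) + (-1.259229) = -2.372788.
For k = 2: gamma(2) = phi_1 gamma(1) + c_2
  = (-0.211)(-2.372788) + (2.073) = 2.573658.
Therefore gamma(2) = 2.5737 (to 4 decimal places).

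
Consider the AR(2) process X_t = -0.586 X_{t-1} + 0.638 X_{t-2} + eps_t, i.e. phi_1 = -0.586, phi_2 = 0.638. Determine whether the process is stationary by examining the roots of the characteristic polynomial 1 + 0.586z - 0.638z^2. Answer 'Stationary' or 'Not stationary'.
\text{Not stationary}

The AR(p) characteristic polynomial is P(z) = 1 + 0.586z - 0.638z^2.
Stationarity requires all roots to lie outside the unit circle, i.e. |z| > 1 for every root.
Set 1 + (0.586) z + (-0.638) z^2 = 0, i.e. a z^2 + b z + c = 0 with a = -0.638, b = 0.586, c = 1.
Discriminant D = b^2 - 4ac = (0.586)^2 - 4*(-0.638)*1 = 0.343396 - (-2.552) = 2.895396.
D >= 0, so the roots are real: z = (-b +/- sqrt(D)) / (2a) = (-0.586 +/- 1.701586) / (-1.276).
  z_1 = (-0.586 + 1.701586) / (-1.276) = -0.8743,   |z_1| = 0.8743.
  z_2 = (-0.586 - 1.701586) / (-1.276) = 1.7928,   |z_2| = 1.7928.
Moduli of all roots: 0.8743, 1.7928.
All moduli strictly greater than 1? No.
Verdict: Not stationary.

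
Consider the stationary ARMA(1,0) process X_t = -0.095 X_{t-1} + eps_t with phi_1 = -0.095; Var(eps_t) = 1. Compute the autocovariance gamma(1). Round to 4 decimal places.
\gamma(1) = -0.0959

Multiply the model equation by X_{t-k} and take expectations. With theta_0 = psi_0 = 1 and psi_j the MA(infinity) weights, this gives
  gamma(k) - sum_i phi_i gamma(k-i) = c_k,
  c_k = sigma^2 * sum_{j=k..q} theta_j psi_{j-k}   (c_k = 0 for k > q),
using gamma(-m) = gamma(m).
Pure AR (q = 0): c_0 = sigma^2 = 1, c_k = 0 for k >= 1.
Equations for k = 0 and k = 1 (AR order 1):
  gamma(0) = phi_1 gamma(1) + c_0
  gamma(1) = phi_1 gamma(0) + c_1
Substituting the second into the first: gamma(0) (1 - phi_1^2) = c_0 + phi_1 c_1, so
  gamma(0) = c_0 / (1 - phi_1^2) = 1 / (1 - (-0.095)^2) = 1 / 0.990975 = 1.009107.
  gamma(1) = phi_1 gamma(0) = (-0.095)(1.009107) = -0.095865.
Therefore gamma(1) = -0.0959 (to 4 decimal places).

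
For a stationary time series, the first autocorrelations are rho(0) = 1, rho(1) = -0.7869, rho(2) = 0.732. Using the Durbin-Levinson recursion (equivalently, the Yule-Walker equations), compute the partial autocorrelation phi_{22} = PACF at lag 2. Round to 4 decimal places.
\phi_{22} = 0.2962

The PACF at lag k is phi_{kk}, the last component of the solution
to the Yule-Walker system G_k phi = r_k where
  (G_k)_{ij} = rho(|i - j|), (r_k)_i = rho(i), i,j = 1..k.
Equivalently, Durbin-Levinson gives phi_{kk} iteratively:
  phi_{11} = rho(1)
  phi_{kk} = [rho(k) - sum_{j=1..k-1} phi_{k-1,j} rho(k-j)]
            / [1 - sum_{j=1..k-1} phi_{k-1,j} rho(j)],
  phi_{k,j} = phi_{k-1,j} - phi_{kk} phi_{k-1,k-j},  j = 1..k-1.
Step k = 1:
  phi_11 = rho(1) = -0.7869.
Step k = 2:
  phi_22 = [rho(2) - phi_11 rho(1)] / [1 - phi_11 rho(1)] = [0.732 - (-0.7869)(-0.7869)] / [1 - (-0.7869)(-0.7869)]
         = 0.11278839 / 0.38078839 = 0.2962.
Therefore phi_{22} = 0.2962.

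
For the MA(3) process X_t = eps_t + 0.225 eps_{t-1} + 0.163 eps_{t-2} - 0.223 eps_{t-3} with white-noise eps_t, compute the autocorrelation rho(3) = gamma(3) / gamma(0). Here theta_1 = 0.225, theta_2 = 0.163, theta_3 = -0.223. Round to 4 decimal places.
\rho(3) = -0.1979

For an MA(q) process with theta_0 = 1, the autocovariance is
  gamma(k) = sigma^2 * sum_{i=0..q-k} theta_i * theta_{i+k},
and rho(k) = gamma(k) / gamma(0). Sigma^2 cancels.
  numerator   = (1)*(-0.223) = -0.223.
  denominator = (1)^2 + (0.225)^2 + (0.163)^2 + (-0.223)^2 = 1.126923.
  rho(3) = -0.223 / 1.126923 = -0.1979.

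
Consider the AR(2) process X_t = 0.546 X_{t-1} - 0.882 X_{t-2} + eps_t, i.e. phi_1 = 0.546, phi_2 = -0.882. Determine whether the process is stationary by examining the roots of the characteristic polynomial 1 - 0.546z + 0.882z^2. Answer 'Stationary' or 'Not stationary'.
\text{Stationary}

The AR(p) characteristic polynomial is P(z) = 1 - 0.546z + 0.882z^2.
Stationarity requires all roots to lie outside the unit circle, i.e. |z| > 1 for every root.
Set 1 + (-0.546) z + (0.882) z^2 = 0, i.e. a z^2 + b z + c = 0 with a = 0.882, b = -0.546, c = 1.
Discriminant D = b^2 - 4ac = (-0.546)^2 - 4*(0.882)*1 = 0.298116 - (3.528) = -3.229884.
D < 0, so the roots are the complex-conjugate pair z = (-b +/- i sqrt(-D)) / (2a) = 0.3095 +/- 1.0188i.
For a conjugate pair |z|^2 = z * conj(z) = (product of roots) = c/a = 1/(0.882) = 1.133787, so |z| = sqrt(1.133787) = 1.0648 for both roots.
Moduli of all roots: 1.0648, 1.0648.
All moduli strictly greater than 1? Yes.
Verdict: Stationary.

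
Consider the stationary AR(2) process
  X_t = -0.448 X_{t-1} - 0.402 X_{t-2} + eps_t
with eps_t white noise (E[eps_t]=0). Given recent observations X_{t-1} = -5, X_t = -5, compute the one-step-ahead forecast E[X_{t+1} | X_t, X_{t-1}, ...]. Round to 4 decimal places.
E[X_{t+1} \mid \mathcal F_t] = 4.2500

For an AR(p) model X_t = c + sum_i phi_i X_{t-i} + eps_t, the
one-step-ahead conditional mean is
  E[X_{t+1} | X_t, ...] = c + sum_i phi_i X_{t+1-i}.
Substitute known values:
  E[X_{t+1} | ...] = (-0.448) * (-5) + (-0.402) * (-5)
                   = 4.2500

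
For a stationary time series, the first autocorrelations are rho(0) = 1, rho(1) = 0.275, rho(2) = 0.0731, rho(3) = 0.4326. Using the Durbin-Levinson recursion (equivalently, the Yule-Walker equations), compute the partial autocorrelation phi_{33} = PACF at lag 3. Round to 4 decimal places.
\phi_{33} = 0.4470

The PACF at lag k is phi_{kk}, the last component of the solution
to the Yule-Walker system G_k phi = r_k where
  (G_k)_{ij} = rho(|i - j|), (r_k)_i = rho(i), i,j = 1..k.
Equivalently, Durbin-Levinson gives phi_{kk} iteratively:
  phi_{11} = rho(1)
  phi_{kk} = [rho(k) - sum_{j=1..k-1} phi_{k-1,j} rho(k-j)]
            / [1 - sum_{j=1..k-1} phi_{k-1,j} rho(j)],
  phi_{k,j} = phi_{k-1,j} - phi_{kk} phi_{k-1,k-j},  j = 1..k-1.
Step k = 1:
  phi_11 = rho(1) = 0.275.
Step k = 2:
  phi_22 = [rho(2) - phi_11 rho(1)] / [1 - phi_11 rho(1)] = [0.0731 - (0.275)(0.275)] / [1 - (0.275)(0.275)]
         = -0.002525 / 0.924375 = -0.002732.
  Update: phi_21 = phi_11 - phi_22 phi_11 = 0.275 - (-0.002732)(0.275) = 0.275751.
Step k = 3:
  phi_33 = [rho(3) - phi_21 rho(2) - phi_22 rho(1)] / [1 - phi_21 rho(1) - phi_22 rho(2)]
    numerator   = 0.4326 - (0.275751)(0.0731) - (-0.002732)(0.275) = 0.41319377
    denominator = 1 - (0.275751)(0.275) - (-0.002732)(0.0731) = 0.9243681
  phi_33 = 0.41319377 / 0.9243681 = 0.447.
Therefore phi_{33} = 0.4470.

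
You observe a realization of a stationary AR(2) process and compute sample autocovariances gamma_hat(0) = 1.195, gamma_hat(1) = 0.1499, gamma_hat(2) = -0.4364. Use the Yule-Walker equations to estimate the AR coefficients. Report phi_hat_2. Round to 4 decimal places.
\hat\phi_{2} = -0.3870

The Yule-Walker equations for an AR(p) process read, in matrix form,
  Gamma_p phi = r_p,   with   (Gamma_p)_{ij} = gamma(|i - j|),
                       (r_p)_i = gamma(i),   i,j = 1..p.
Substitute the sample gammas (Toeplitz matrix and right-hand side of size 2):
  Gamma_p = [[1.195, 0.1499], [0.1499, 1.195]]
  r_p     = [0.1499, -0.4364]
Written out:
  1.195 phi_1 + 0.1499 phi_2 = 0.1499
  0.1499 phi_1 + 1.195 phi_2 = -0.4364
Solve by Cramer's rule:
  det = gamma(0)^2 - gamma(1)^2 = (1.195)^2 - (0.1499)^2 = 1.428025 - 0.02247001 = 1.40555499
  phi_hat_1 = [gamma(1) gamma(0) - gamma(1) gamma(2)] / det = [(0.1499)(1.195) - (0.1499)(-0.4364)] / 1.40555499 = 0.24454686 / 1.40555499 = 0.174
  phi_hat_2 = [gamma(0) gamma(2) - gamma(1)^2] / det = [(1.195)(-0.4364) - (0.1499)^2] / 1.40555499 = -0.54396801 / 1.40555499 = -0.387
So phi_hat = [0.1740, -0.3870].
Therefore phi_hat_2 = -0.3870.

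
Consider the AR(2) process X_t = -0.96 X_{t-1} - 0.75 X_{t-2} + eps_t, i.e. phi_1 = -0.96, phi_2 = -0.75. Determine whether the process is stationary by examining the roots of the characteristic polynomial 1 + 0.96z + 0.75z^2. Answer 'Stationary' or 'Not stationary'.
\text{Stationary}

The AR(p) characteristic polynomial is P(z) = 1 + 0.96z + 0.75z^2.
Stationarity requires all roots to lie outside the unit circle, i.e. |z| > 1 for every root.
Set 1 + (0.96) z + (0.75) z^2 = 0, i.e. a z^2 + b z + c = 0 with a = 0.75, b = 0.96, c = 1.
Discriminant D = b^2 - 4ac = (0.96)^2 - 4*(0.75)*1 = 0.9216 - (3) = -2.0784.
D < 0, so the roots are the complex-conjugate pair z = (-b +/- i sqrt(-D)) / (2a) = -0.64 +/- 0.9611i.
For a conjugate pair |z|^2 = z * conj(z) = (product of roots) = c/a = 1/(0.75) = 1.333333, so |z| = sqrt(1.333333) = 1.1547 for both roots.
Moduli of all roots: 1.1547, 1.1547.
All moduli strictly greater than 1? Yes.
Verdict: Stationary.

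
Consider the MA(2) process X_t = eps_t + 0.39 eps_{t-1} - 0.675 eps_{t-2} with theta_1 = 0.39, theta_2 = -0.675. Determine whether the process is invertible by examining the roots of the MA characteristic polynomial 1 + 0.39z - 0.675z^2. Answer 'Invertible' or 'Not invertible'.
\text{Not invertible}

The MA(q) characteristic polynomial is P(z) = 1 + 0.39z - 0.675z^2.
Invertibility requires all roots to lie outside the unit circle, i.e. |z| > 1 for every root.
Set 1 + (0.39) z + (-0.675) z^2 = 0, i.e. a z^2 + b z + c = 0 with a = -0.675, b = 0.39, c = 1.
Discriminant D = b^2 - 4ac = (0.39)^2 - 4*(-0.675)*1 = 0.1521 - (-2.7) = 2.8521.
D >= 0, so the roots are real: z = (-b +/- sqrt(D)) / (2a) = (-0.39 +/- 1.688816) / (-1.35).
  z_1 = (-0.39 + 1.688816) / (-1.35) = -0.9621,   |z_1| = 0.9621.
  z_2 = (-0.39 - 1.688816) / (-1.35) = 1.5399,   |z_2| = 1.5399.
Moduli of all roots: 0.9621, 1.5399.
All moduli strictly greater than 1? No.
Verdict: Not invertible.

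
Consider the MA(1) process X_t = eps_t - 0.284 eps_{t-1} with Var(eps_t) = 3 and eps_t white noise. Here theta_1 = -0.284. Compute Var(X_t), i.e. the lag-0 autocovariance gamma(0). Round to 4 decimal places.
\gamma(0) = 3.2420

For an MA(q) process X_t = eps_t + sum_i theta_i eps_{t-i} with
Var(eps_t) = sigma^2, the variance is
  gamma(0) = sigma^2 * (1 + sum_i theta_i^2).
  sum_i theta_i^2 = (-0.284)^2 = 0.080656.
  gamma(0) = 3 * (1 + 0.080656) = 3 * 1.080656 = 3.241968, which rounds to 3.2420.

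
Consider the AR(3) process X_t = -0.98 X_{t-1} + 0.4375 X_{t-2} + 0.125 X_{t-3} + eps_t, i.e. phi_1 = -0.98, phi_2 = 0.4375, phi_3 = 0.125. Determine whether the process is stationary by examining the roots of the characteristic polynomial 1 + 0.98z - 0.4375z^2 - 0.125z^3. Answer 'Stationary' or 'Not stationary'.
\text{Not stationary}

The AR(p) characteristic polynomial is P(z) = 1 + 0.98z - 0.4375z^2 - 0.125z^3.
Stationarity requires all roots to lie outside the unit circle, i.e. |z| > 1 for every root.
Degree 3: look for a simple real root z0 first, then factor out (1 - z/z0) and solve the remaining quadratic.
Testing z0 = -0.8: P(-0.8) = 1 + (0.98)(-0.8) + (-0.4375)(-0.8)^2 + (-0.125)(-0.8)^3
  = 1 + (-0.784) + (-0.28) + (0.064) = 0.  So z_0 = -0.8 is a root, |z_0| = 0.8.
Divide out the factor (1 + 1.25 z) = (1 - z/z0) (since 1/z0 = -1.25):
  P(z) = (1 + 1.25 z)(1 + (-0.27) z + (-0.1) z^2)
  [check: z-coef -0.27 - (-1.25) = 0.98; z^2-coef -0.1 - (-1.25)(-0.27) = -0.4375; z^3-coef -(-1.25)(-0.1) = -0.125.]
Remaining roots from the quadratic factor 1 + (-0.27) z + (-0.1) z^2:
  Set 1 + (-0.27) z + (-0.1) z^2 = 0, i.e. a z^2 + b z + c = 0 with a = -0.1, b = -0.27, c = 1.
  Discriminant D = b^2 - 4ac = (-0.27)^2 - 4*(-0.1)*1 = 0.0729 - (-0.4) = 0.4729.
  D >= 0, so the roots are real: z = (-b +/- sqrt(D)) / (2a) = (0.27 +/- 0.687677) / (-0.2).
    z_1 = (0.27 + 0.687677) / (-0.2) = -4.7884,   |z_1| = 4.7884.
    z_2 = (0.27 - 0.687677) / (-0.2) = 2.0884,   |z_2| = 2.0884.
Moduli of all roots: 0.8000, 4.7884, 2.0884.
All moduli strictly greater than 1? No.
Verdict: Not stationary.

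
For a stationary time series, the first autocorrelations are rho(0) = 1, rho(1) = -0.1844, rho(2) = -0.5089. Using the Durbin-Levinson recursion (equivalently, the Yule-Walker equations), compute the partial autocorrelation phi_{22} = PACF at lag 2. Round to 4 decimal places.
\phi_{22} = -0.5620

The PACF at lag k is phi_{kk}, the last component of the solution
to the Yule-Walker system G_k phi = r_k where
  (G_k)_{ij} = rho(|i - j|), (r_k)_i = rho(i), i,j = 1..k.
Equivalently, Durbin-Levinson gives phi_{kk} iteratively:
  phi_{11} = rho(1)
  phi_{kk} = [rho(k) - sum_{j=1..k-1} phi_{k-1,j} rho(k-j)]
            / [1 - sum_{j=1..k-1} phi_{k-1,j} rho(j)],
  phi_{k,j} = phi_{k-1,j} - phi_{kk} phi_{k-1,k-j},  j = 1..k-1.
Step k = 1:
  phi_11 = rho(1) = -0.1844.
Step k = 2:
  phi_22 = [rho(2) - phi_11 rho(1)] / [1 - phi_11 rho(1)] = [-0.5089 - (-0.1844)(-0.1844)] / [1 - (-0.1844)(-0.1844)]
         = -0.54290336 / 0.96599664 = -0.562.
Therefore phi_{22} = -0.5620.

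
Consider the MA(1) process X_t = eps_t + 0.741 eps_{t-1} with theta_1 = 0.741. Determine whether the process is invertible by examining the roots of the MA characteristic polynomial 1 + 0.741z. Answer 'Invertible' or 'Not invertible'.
\text{Invertible}

The MA(q) characteristic polynomial is P(z) = 1 + 0.741z.
Invertibility requires all roots to lie outside the unit circle, i.e. |z| > 1 for every root.
This is linear in z: 1 + (0.741) z = 0  =>  z = -1/(0.741) = -1.349528,  |z| = 1.349528.
Moduli of all roots: 1.3495.
All moduli strictly greater than 1? Yes.
Verdict: Invertible.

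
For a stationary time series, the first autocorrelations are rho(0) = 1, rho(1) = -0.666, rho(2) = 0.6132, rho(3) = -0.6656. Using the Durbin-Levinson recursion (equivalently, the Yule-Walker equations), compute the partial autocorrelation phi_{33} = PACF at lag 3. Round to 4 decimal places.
\phi_{33} = -0.3540

The PACF at lag k is phi_{kk}, the last component of the solution
to the Yule-Walker system G_k phi = r_k where
  (G_k)_{ij} = rho(|i - j|), (r_k)_i = rho(i), i,j = 1..k.
Equivalently, Durbin-Levinson gives phi_{kk} iteratively:
  phi_{11} = rho(1)
  phi_{kk} = [rho(k) - sum_{j=1..k-1} phi_{k-1,j} rho(k-j)]
            / [1 - sum_{j=1..k-1} phi_{k-1,j} rho(j)],
  phi_{k,j} = phi_{k-1,j} - phi_{kk} phi_{k-1,k-j},  j = 1..k-1.
Step k = 1:
  phi_11 = rho(1) = -0.666.
Step k = 2:
  phi_22 = [rho(2) - phi_11 rho(1)] / [1 - phi_11 rho(1)] = [0.6132 - (-0.666)(-0.666)] / [1 - (-0.666)(-0.666)]
         = 0.169644 / 0.556444 = 0.304872.
  Update: phi_21 = phi_11 - phi_22 phi_11 = -0.666 - (0.304872)(-0.666) = -0.462955.
Step k = 3:
  phi_33 = [rho(3) - phi_21 rho(2) - phi_22 rho(1)] / [1 - phi_21 rho(1) - phi_22 rho(2)]
    numerator   = -0.6656 - (-0.462955)(0.6132) - (0.304872)(-0.666) = -0.17867118
    denominator = 1 - (-0.462955)(-0.666) - (0.304872)(0.6132) = 0.50472435
  phi_33 = -0.17867118 / 0.50472435 = -0.354.
Therefore phi_{33} = -0.3540.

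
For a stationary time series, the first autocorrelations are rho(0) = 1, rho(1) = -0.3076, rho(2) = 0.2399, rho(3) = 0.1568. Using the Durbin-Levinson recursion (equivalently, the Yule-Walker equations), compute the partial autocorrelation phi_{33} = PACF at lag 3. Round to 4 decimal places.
\phi_{33} = 0.3040

The PACF at lag k is phi_{kk}, the last component of the solution
to the Yule-Walker system G_k phi = r_k where
  (G_k)_{ij} = rho(|i - j|), (r_k)_i = rho(i), i,j = 1..k.
Equivalently, Durbin-Levinson gives phi_{kk} iteratively:
  phi_{11} = rho(1)
  phi_{kk} = [rho(k) - sum_{j=1..k-1} phi_{k-1,j} rho(k-j)]
            / [1 - sum_{j=1..k-1} phi_{k-1,j} rho(j)],
  phi_{k,j} = phi_{k-1,j} - phi_{kk} phi_{k-1,k-j},  j = 1..k-1.
Step k = 1:
  phi_11 = rho(1) = -0.3076.
Step k = 2:
  phi_22 = [rho(2) - phi_11 rho(1)] / [1 - phi_11 rho(1)] = [0.2399 - (-0.3076)(-0.3076)] / [1 - (-0.3076)(-0.3076)]
         = 0.14528224 / 0.90538224 = 0.160465.
  Update: phi_21 = phi_11 - phi_22 phi_11 = -0.3076 - (0.160465)(-0.3076) = -0.258241.
Step k = 3:
  phi_33 = [rho(3) - phi_21 rho(2) - phi_22 rho(1)] / [1 - phi_21 rho(1) - phi_22 rho(2)]
    numerator   = 0.1568 - (-0.258241)(0.2399) - (0.160465)(-0.3076) = 0.26811106
    denominator = 1 - (-0.258241)(-0.3076) - (0.160465)(0.2399) = 0.88206951
  phi_33 = 0.26811106 / 0.88206951 = 0.304.
Therefore phi_{33} = 0.3040.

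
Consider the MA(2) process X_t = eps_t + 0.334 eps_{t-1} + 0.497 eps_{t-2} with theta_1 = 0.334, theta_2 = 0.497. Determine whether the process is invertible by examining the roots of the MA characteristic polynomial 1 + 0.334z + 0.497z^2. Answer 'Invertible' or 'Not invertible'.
\text{Invertible}

The MA(q) characteristic polynomial is P(z) = 1 + 0.334z + 0.497z^2.
Invertibility requires all roots to lie outside the unit circle, i.e. |z| > 1 for every root.
Set 1 + (0.334) z + (0.497) z^2 = 0, i.e. a z^2 + b z + c = 0 with a = 0.497, b = 0.334, c = 1.
Discriminant D = b^2 - 4ac = (0.334)^2 - 4*(0.497)*1 = 0.111556 - (1.988) = -1.876444.
D < 0, so the roots are the complex-conjugate pair z = (-b +/- i sqrt(-D)) / (2a) = -0.336 +/- 1.3781i.
For a conjugate pair |z|^2 = z * conj(z) = (product of roots) = c/a = 1/(0.497) = 2.012072, so |z| = sqrt(2.012072) = 1.4185 for both roots.
Moduli of all roots: 1.4185, 1.4185.
All moduli strictly greater than 1? Yes.
Verdict: Invertible.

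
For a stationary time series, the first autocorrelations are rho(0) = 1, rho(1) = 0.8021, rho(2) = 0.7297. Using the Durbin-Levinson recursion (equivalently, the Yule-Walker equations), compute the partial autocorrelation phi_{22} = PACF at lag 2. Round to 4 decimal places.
\phi_{22} = 0.2421

The PACF at lag k is phi_{kk}, the last component of the solution
to the Yule-Walker system G_k phi = r_k where
  (G_k)_{ij} = rho(|i - j|), (r_k)_i = rho(i), i,j = 1..k.
Equivalently, Durbin-Levinson gives phi_{kk} iteratively:
  phi_{11} = rho(1)
  phi_{kk} = [rho(k) - sum_{j=1..k-1} phi_{k-1,j} rho(k-j)]
            / [1 - sum_{j=1..k-1} phi_{k-1,j} rho(j)],
  phi_{k,j} = phi_{k-1,j} - phi_{kk} phi_{k-1,k-j},  j = 1..k-1.
Step k = 1:
  phi_11 = rho(1) = 0.8021.
Step k = 2:
  phi_22 = [rho(2) - phi_11 rho(1)] / [1 - phi_11 rho(1)] = [0.7297 - (0.8021)(0.8021)] / [1 - (0.8021)(0.8021)]
         = 0.08633559 / 0.35663559 = 0.2421.
Therefore phi_{22} = 0.2421.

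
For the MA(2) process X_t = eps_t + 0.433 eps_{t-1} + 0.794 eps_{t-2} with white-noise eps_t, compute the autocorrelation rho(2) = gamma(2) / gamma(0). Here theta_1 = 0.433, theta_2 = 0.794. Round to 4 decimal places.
\rho(2) = 0.4368

For an MA(q) process with theta_0 = 1, the autocovariance is
  gamma(k) = sigma^2 * sum_{i=0..q-k} theta_i * theta_{i+k},
and rho(k) = gamma(k) / gamma(0). Sigma^2 cancels.
  numerator   = (1)*(0.794) = 0.794.
  denominator = (1)^2 + (0.433)^2 + (0.794)^2 = 1.817925.
  rho(2) = 0.794 / 1.817925 = 0.4368.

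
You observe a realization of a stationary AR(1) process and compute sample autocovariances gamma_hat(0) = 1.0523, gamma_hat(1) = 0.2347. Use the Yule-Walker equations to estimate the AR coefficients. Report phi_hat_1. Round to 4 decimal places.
\hat\phi_{1} = 0.2230

The Yule-Walker equations for an AR(p) process read, in matrix form,
  Gamma_p phi = r_p,   with   (Gamma_p)_{ij} = gamma(|i - j|),
                       (r_p)_i = gamma(i),   i,j = 1..p.
Substitute the sample gammas (Toeplitz matrix and right-hand side of size 1):
  Gamma_p = [[1.0523]]
  r_p     = [0.2347]
With p = 1 this is the single equation gamma(0) phi_1 = gamma(1):
  phi_hat_1 = gamma(1) / gamma(0) = 0.2347 / 1.0523 = 0.2230.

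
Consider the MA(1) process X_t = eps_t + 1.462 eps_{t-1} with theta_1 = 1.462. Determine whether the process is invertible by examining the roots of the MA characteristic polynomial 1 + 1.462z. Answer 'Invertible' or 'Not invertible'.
\text{Not invertible}

The MA(q) characteristic polynomial is P(z) = 1 + 1.462z.
Invertibility requires all roots to lie outside the unit circle, i.e. |z| > 1 for every root.
This is linear in z: 1 + (1.462) z = 0  =>  z = -1/(1.462) = -0.683995,  |z| = 0.683995.
Moduli of all roots: 0.6840.
All moduli strictly greater than 1? No.
Verdict: Not invertible.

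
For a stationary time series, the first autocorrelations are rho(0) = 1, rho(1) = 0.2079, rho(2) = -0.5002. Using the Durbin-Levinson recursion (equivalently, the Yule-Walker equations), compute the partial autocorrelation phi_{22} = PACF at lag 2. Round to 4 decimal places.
\phi_{22} = -0.5680

The PACF at lag k is phi_{kk}, the last component of the solution
to the Yule-Walker system G_k phi = r_k where
  (G_k)_{ij} = rho(|i - j|), (r_k)_i = rho(i), i,j = 1..k.
Equivalently, Durbin-Levinson gives phi_{kk} iteratively:
  phi_{11} = rho(1)
  phi_{kk} = [rho(k) - sum_{j=1..k-1} phi_{k-1,j} rho(k-j)]
            / [1 - sum_{j=1..k-1} phi_{k-1,j} rho(j)],
  phi_{k,j} = phi_{k-1,j} - phi_{kk} phi_{k-1,k-j},  j = 1..k-1.
Step k = 1:
  phi_11 = rho(1) = 0.2079.
Step k = 2:
  phi_22 = [rho(2) - phi_11 rho(1)] / [1 - phi_11 rho(1)] = [-0.5002 - (0.2079)(0.2079)] / [1 - (0.2079)(0.2079)]
         = -0.54342241 / 0.95677759 = -0.568.
Therefore phi_{22} = -0.5680.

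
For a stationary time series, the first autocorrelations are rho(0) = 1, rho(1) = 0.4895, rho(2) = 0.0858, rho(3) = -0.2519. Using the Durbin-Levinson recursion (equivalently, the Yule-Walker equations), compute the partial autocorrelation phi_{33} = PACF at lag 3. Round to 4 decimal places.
\phi_{33} = -0.2789

The PACF at lag k is phi_{kk}, the last component of the solution
to the Yule-Walker system G_k phi = r_k where
  (G_k)_{ij} = rho(|i - j|), (r_k)_i = rho(i), i,j = 1..k.
Equivalently, Durbin-Levinson gives phi_{kk} iteratively:
  phi_{11} = rho(1)
  phi_{kk} = [rho(k) - sum_{j=1..k-1} phi_{k-1,j} rho(k-j)]
            / [1 - sum_{j=1..k-1} phi_{k-1,j} rho(j)],
  phi_{k,j} = phi_{k-1,j} - phi_{kk} phi_{k-1,k-j},  j = 1..k-1.
Step k = 1:
  phi_11 = rho(1) = 0.4895.
Step k = 2:
  phi_22 = [rho(2) - phi_11 rho(1)] / [1 - phi_11 rho(1)] = [0.0858 - (0.4895)(0.4895)] / [1 - (0.4895)(0.4895)]
         = -0.15381025 / 0.76038975 = -0.202278.
  Update: phi_21 = phi_11 - phi_22 phi_11 = 0.4895 - (-0.202278)(0.4895) = 0.588515.
Step k = 3:
  phi_33 = [rho(3) - phi_21 rho(2) - phi_22 rho(1)] / [1 - phi_21 rho(1) - phi_22 rho(2)]
    numerator   = -0.2519 - (0.588515)(0.0858) - (-0.202278)(0.4895) = -0.20337944
    denominator = 1 - (0.588515)(0.4895) - (-0.202278)(0.0858) = 0.72927729
  phi_33 = -0.20337944 / 0.72927729 = -0.2789.
Therefore phi_{33} = -0.2789.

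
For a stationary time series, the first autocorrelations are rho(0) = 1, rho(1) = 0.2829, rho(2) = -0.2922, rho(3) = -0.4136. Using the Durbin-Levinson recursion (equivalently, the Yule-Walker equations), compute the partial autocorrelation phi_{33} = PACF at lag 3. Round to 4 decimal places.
\phi_{33} = -0.2379

The PACF at lag k is phi_{kk}, the last component of the solution
to the Yule-Walker system G_k phi = r_k where
  (G_k)_{ij} = rho(|i - j|), (r_k)_i = rho(i), i,j = 1..k.
Equivalently, Durbin-Levinson gives phi_{kk} iteratively:
  phi_{11} = rho(1)
  phi_{kk} = [rho(k) - sum_{j=1..k-1} phi_{k-1,j} rho(k-j)]
            / [1 - sum_{j=1..k-1} phi_{k-1,j} rho(j)],
  phi_{k,j} = phi_{k-1,j} - phi_{kk} phi_{k-1,k-j},  j = 1..k-1.
Step k = 1:
  phi_11 = rho(1) = 0.2829.
Step k = 2:
  phi_22 = [rho(2) - phi_11 rho(1)] / [1 - phi_11 rho(1)] = [-0.2922 - (0.2829)(0.2829)] / [1 - (0.2829)(0.2829)]
         = -0.37223241 / 0.91996759 = -0.404615.
  Update: phi_21 = phi_11 - phi_22 phi_11 = 0.2829 - (-0.404615)(0.2829) = 0.397365.
Step k = 3:
  phi_33 = [rho(3) - phi_21 rho(2) - phi_22 rho(1)] / [1 - phi_21 rho(1) - phi_22 rho(2)]
    numerator   = -0.4136 - (0.397365)(-0.2922) - (-0.404615)(0.2829) = -0.1830243
    denominator = 1 - (0.397365)(0.2829) - (-0.404615)(-0.2922) = 0.76935689
  phi_33 = -0.1830243 / 0.76935689 = -0.2379.
Therefore phi_{33} = -0.2379.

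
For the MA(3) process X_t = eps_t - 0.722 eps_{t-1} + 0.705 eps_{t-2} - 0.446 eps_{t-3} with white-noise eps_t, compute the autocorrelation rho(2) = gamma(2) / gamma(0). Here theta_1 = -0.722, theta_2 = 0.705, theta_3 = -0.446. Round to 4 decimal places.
\rho(2) = 0.4632

For an MA(q) process with theta_0 = 1, the autocovariance is
  gamma(k) = sigma^2 * sum_{i=0..q-k} theta_i * theta_{i+k},
and rho(k) = gamma(k) / gamma(0). Sigma^2 cancels.
  numerator   = (1)*(0.705) + (-0.722)*(-0.446) = 1.027012.
  denominator = (1)^2 + (-0.722)^2 + (0.705)^2 + (-0.446)^2 = 2.217225.
  rho(2) = 1.027012 / 2.217225 = 0.4632.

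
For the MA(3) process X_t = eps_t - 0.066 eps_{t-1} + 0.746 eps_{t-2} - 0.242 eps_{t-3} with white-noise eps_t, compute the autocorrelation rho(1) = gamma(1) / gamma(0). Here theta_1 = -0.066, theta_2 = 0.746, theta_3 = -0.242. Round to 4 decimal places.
\rho(1) = -0.1826

For an MA(q) process with theta_0 = 1, the autocovariance is
  gamma(k) = sigma^2 * sum_{i=0..q-k} theta_i * theta_{i+k},
and rho(k) = gamma(k) / gamma(0). Sigma^2 cancels.
  numerator   = (1)*(-0.066) + (-0.066)*(0.746) + (0.746)*(-0.242) = -0.295768.
  denominator = (1)^2 + (-0.066)^2 + (0.746)^2 + (-0.242)^2 = 1.619436.
  rho(1) = -0.295768 / 1.619436 = -0.1826.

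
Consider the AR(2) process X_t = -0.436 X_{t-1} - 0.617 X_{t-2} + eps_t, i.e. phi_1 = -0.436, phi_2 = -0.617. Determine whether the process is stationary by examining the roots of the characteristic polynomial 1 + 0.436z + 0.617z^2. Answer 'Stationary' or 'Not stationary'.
\text{Stationary}

The AR(p) characteristic polynomial is P(z) = 1 + 0.436z + 0.617z^2.
Stationarity requires all roots to lie outside the unit circle, i.e. |z| > 1 for every root.
Set 1 + (0.436) z + (0.617) z^2 = 0, i.e. a z^2 + b z + c = 0 with a = 0.617, b = 0.436, c = 1.
Discriminant D = b^2 - 4ac = (0.436)^2 - 4*(0.617)*1 = 0.190096 - (2.468) = -2.277904.
D < 0, so the roots are the complex-conjugate pair z = (-b +/- i sqrt(-D)) / (2a) = -0.3533 +/- 1.2231i.
For a conjugate pair |z|^2 = z * conj(z) = (product of roots) = c/a = 1/(0.617) = 1.620746, so |z| = sqrt(1.620746) = 1.2731 for both roots.
Moduli of all roots: 1.2731, 1.2731.
All moduli strictly greater than 1? Yes.
Verdict: Stationary.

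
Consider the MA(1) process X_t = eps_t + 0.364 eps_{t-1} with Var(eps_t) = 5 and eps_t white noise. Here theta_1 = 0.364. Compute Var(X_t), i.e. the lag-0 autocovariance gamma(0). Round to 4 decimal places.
\gamma(0) = 5.6625

For an MA(q) process X_t = eps_t + sum_i theta_i eps_{t-i} with
Var(eps_t) = sigma^2, the variance is
  gamma(0) = sigma^2 * (1 + sum_i theta_i^2).
  sum_i theta_i^2 = (0.364)^2 = 0.132496.
  gamma(0) = 5 * (1 + 0.132496) = 5 * 1.132496 = 5.66248, which rounds to 5.6625.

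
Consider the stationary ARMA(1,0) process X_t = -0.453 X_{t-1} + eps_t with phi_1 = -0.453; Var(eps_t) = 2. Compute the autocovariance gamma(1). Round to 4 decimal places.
\gamma(1) = -1.1399

Multiply the model equation by X_{t-k} and take expectations. With theta_0 = psi_0 = 1 and psi_j the MA(infinity) weights, this gives
  gamma(k) - sum_i phi_i gamma(k-i) = c_k,
  c_k = sigma^2 * sum_{j=k..q} theta_j psi_{j-k}   (c_k = 0 for k > q),
using gamma(-m) = gamma(m).
Pure AR (q = 0): c_0 = sigma^2 = 2, c_k = 0 for k >= 1.
Equations for k = 0 and k = 1 (AR order 1):
  gamma(0) = phi_1 gamma(1) + c_0
  gamma(1) = phi_1 gamma(0) + c_1
Substituting the second into the first: gamma(0) (1 - phi_1^2) = c_0 + phi_1 c_1, so
  gamma(0) = c_0 / (1 - phi_1^2) = 2 / (1 - (-0.453)^2) = 2 / 0.794791 = 2.516385.
  gamma(1) = phi_1 gamma(0) = (-0.453)(2.516385) = -1.139922.
Therefore gamma(1) = -1.1399 (to 4 decimal places).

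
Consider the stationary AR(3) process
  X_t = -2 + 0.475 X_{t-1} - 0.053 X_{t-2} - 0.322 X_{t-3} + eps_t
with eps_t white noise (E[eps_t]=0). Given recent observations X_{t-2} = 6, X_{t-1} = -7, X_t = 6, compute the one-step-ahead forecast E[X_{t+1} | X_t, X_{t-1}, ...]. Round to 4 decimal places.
E[X_{t+1} \mid \mathcal F_t] = -0.7110

For an AR(p) model X_t = c + sum_i phi_i X_{t-i} + eps_t, the
one-step-ahead conditional mean is
  E[X_{t+1} | X_t, ...] = c + sum_i phi_i X_{t+1-i}.
Substitute known values:
  E[X_{t+1} | ...] = -2 + (0.475) * (6) + (-0.053) * (-7) + (-0.322) * (6)
                   = -0.7110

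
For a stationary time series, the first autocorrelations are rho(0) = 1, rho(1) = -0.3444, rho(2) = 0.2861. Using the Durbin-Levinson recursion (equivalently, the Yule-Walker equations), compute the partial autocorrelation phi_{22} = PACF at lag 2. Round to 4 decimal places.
\phi_{22} = 0.1900

The PACF at lag k is phi_{kk}, the last component of the solution
to the Yule-Walker system G_k phi = r_k where
  (G_k)_{ij} = rho(|i - j|), (r_k)_i = rho(i), i,j = 1..k.
Equivalently, Durbin-Levinson gives phi_{kk} iteratively:
  phi_{11} = rho(1)
  phi_{kk} = [rho(k) - sum_{j=1..k-1} phi_{k-1,j} rho(k-j)]
            / [1 - sum_{j=1..k-1} phi_{k-1,j} rho(j)],
  phi_{k,j} = phi_{k-1,j} - phi_{kk} phi_{k-1,k-j},  j = 1..k-1.
Step k = 1:
  phi_11 = rho(1) = -0.3444.
Step k = 2:
  phi_22 = [rho(2) - phi_11 rho(1)] / [1 - phi_11 rho(1)] = [0.2861 - (-0.3444)(-0.3444)] / [1 - (-0.3444)(-0.3444)]
         = 0.16748864 / 0.88138864 = 0.19.
Therefore phi_{22} = 0.1900.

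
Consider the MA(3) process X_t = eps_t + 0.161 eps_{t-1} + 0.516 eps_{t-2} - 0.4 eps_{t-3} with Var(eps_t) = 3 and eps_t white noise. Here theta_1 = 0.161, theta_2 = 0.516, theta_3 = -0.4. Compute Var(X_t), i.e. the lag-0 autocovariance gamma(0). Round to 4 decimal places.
\gamma(0) = 4.3565

For an MA(q) process X_t = eps_t + sum_i theta_i eps_{t-i} with
Var(eps_t) = sigma^2, the variance is
  gamma(0) = sigma^2 * (1 + sum_i theta_i^2).
  sum_i theta_i^2 = (0.161)^2 + (0.516)^2 + (-0.4)^2 = 0.025921 + 0.266256 + 0.16 = 0.452177.
  gamma(0) = 3 * (1 + 0.452177) = 3 * 1.452177 = 4.356531, which rounds to 4.3565.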